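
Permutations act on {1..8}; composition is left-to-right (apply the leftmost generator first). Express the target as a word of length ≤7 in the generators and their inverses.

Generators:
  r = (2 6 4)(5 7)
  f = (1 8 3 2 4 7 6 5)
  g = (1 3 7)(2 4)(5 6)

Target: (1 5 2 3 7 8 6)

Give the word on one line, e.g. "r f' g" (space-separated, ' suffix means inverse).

  after f: (1 8 3 2 4 7 6 5)
  after r: (1 8 3 6 7 4 5)
  after g': (1 8)(2 4 6 3 5 7)
  after f': (3 6 8 5 4 7)
  after f': (1 5 2 3 7 8 6)

f r g' f' f'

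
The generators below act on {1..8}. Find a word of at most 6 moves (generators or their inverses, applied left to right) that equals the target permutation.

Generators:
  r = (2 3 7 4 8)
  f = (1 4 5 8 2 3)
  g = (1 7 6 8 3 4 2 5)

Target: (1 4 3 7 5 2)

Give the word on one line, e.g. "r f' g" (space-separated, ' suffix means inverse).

  after r': (2 8 4 7 3)
  after f: (1 4 7)(5 8)
  after f: (1 5 2 3)(4 7)
  after f: (1 8 2)(3 4 7 5)
  after r': (1 4 3 7 5 2)

r' f f f r'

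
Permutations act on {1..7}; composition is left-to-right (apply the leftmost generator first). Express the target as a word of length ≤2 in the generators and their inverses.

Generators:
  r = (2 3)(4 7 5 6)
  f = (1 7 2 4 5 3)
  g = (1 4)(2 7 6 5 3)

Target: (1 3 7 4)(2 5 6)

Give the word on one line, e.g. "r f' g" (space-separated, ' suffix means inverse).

r f'

  after r: (2 3)(4 7 5 6)
  after f': (1 3 7 4)(2 5 6)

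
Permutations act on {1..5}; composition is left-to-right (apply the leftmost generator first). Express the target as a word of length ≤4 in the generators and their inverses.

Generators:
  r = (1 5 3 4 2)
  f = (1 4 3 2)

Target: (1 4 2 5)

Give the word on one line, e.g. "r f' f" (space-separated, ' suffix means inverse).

r r f'

  after r: (1 5 3 4 2)
  after r: (1 3 2 5 4)
  after f': (1 4 2 5)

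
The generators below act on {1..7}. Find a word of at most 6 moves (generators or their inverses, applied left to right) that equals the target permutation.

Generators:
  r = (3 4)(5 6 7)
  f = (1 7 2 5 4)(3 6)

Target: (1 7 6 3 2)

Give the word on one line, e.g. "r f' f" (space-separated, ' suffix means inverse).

  after r: (3 4)(5 6 7)
  after f': (1 4 6)(2 7)(3 5)
  after f': (1 5 6 4 3 2)
  after r': (1 7 6 3 2)

r f' f' r'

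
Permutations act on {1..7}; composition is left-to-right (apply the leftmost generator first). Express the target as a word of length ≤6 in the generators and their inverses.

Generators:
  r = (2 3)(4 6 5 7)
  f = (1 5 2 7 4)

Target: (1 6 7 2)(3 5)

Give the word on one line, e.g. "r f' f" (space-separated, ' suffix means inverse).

r f' r f' f'

  after r: (2 3)(4 6 5 7)
  after f': (1 4 6)(2 3 5)
  after r: (1 6)(3 7 4 5)
  after f': (1 6 4)(2 5 3)
  after f': (1 6 7 2)(3 5)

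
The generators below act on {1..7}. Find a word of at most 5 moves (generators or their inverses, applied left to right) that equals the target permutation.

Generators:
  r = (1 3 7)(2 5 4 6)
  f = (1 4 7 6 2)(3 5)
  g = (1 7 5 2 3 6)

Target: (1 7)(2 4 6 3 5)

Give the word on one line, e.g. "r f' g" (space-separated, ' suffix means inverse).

r' g' r' g' r'

  after r': (1 7 3)(2 6 4 5)
  after g': (2 3 6 4 7)
  after r': (1 7 6 5 2)(3 4)
  after g': (2 6 7 3 4)
  after r': (1 7)(2 4 6 3 5)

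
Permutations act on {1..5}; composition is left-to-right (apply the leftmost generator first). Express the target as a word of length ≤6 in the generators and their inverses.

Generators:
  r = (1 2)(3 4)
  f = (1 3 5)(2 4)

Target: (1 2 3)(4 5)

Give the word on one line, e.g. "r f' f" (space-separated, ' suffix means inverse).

f' f' r' f

  after f': (1 5 3)(2 4)
  after f': (1 3 5)
  after r': (1 4 3 5 2)
  after f: (1 2 3)(4 5)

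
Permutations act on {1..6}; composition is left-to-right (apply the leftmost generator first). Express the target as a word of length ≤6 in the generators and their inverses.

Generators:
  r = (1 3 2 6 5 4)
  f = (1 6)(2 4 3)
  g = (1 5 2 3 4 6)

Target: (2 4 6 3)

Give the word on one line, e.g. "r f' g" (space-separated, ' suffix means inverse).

  after f: (1 6)(2 4 3)
  after g: (2 6 5)
  after g: (1 5 3 4 6 2)
  after f: (1 5 2 6 4)
  after g': (2 4 6 3)

f g g f g'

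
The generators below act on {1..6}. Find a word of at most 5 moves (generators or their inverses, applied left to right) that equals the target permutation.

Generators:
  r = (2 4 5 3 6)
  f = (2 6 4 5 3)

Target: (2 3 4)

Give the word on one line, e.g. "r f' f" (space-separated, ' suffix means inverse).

r r f' f' r'

  after r: (2 4 5 3 6)
  after r: (2 5 6 4 3)
  after f': (2 4 5)
  after f': (2 6)(3 5)
  after r': (2 3 4)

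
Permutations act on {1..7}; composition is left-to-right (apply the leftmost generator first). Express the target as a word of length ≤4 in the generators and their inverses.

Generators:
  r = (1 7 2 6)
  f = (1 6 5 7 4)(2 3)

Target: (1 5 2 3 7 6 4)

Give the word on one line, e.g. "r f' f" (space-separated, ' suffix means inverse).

  after f: (1 6 5 7 4)(2 3)
  after r: (2 3 6 5)(4 7)
  after f: (1 6 7)(3 5)
  after f: (1 5 2 3 7 6 4)

f r f f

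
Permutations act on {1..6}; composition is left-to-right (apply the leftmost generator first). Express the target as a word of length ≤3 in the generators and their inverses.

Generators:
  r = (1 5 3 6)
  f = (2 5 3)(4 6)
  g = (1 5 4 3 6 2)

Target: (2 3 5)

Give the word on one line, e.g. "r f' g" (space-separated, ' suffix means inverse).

f f

  after f: (2 5 3)(4 6)
  after f: (2 3 5)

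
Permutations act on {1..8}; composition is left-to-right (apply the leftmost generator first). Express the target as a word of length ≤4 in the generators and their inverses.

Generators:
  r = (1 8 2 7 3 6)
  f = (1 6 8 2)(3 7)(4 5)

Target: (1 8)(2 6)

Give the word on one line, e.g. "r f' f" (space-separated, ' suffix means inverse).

f f

  after f: (1 6 8 2)(3 7)(4 5)
  after f: (1 8)(2 6)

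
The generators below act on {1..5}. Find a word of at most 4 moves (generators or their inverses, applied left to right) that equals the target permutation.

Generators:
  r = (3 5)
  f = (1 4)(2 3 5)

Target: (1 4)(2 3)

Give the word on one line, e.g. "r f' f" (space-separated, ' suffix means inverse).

r' f r r

  after r': (3 5)
  after f: (1 4)(2 3)
  after r: (1 4)(2 5 3)
  after r: (1 4)(2 3)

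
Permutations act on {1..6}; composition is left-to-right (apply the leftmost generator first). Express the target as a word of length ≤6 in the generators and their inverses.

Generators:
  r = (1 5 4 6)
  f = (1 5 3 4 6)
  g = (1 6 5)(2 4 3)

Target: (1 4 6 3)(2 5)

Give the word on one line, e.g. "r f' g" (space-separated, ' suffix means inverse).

  after r': (1 6 4 5)
  after f': (1 4)(3 5 6)
  after r': (1 5 4 6 3)
  after g': (1 6 4)(2 3 5)
  after f': (1 4 6 3)(2 5)

r' f' r' g' f'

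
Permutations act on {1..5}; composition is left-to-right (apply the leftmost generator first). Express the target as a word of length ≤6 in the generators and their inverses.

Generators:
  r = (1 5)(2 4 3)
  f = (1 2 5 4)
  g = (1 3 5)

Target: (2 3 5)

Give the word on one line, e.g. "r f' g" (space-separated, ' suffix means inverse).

  after g': (1 5 3)
  after f': (1 2)(3 4 5)
  after g': (1 2 5)(3 4)
  after g': (1 2 3 4)
  after f': (2 3 5)

g' f' g' g' f'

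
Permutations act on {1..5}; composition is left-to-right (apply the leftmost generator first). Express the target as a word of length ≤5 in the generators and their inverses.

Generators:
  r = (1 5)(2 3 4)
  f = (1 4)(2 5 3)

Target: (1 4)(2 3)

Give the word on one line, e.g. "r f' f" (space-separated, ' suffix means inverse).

  after r': (1 5)(2 4 3)
  after f: (1 3 5 4 2)
  after f: (1 2 4 5)
  after r': (1 4)(2 3)

r' f f r'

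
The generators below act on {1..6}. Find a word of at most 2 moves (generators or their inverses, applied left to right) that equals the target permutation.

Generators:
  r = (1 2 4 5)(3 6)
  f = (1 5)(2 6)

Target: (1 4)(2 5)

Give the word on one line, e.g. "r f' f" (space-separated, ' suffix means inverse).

r r

  after r: (1 2 4 5)(3 6)
  after r: (1 4)(2 5)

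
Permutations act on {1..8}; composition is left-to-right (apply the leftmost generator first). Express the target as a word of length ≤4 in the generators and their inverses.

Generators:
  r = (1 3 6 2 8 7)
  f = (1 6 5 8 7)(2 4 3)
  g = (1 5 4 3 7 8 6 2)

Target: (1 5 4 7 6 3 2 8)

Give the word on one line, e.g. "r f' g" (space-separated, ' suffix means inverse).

  after g: (1 5 4 3 7 8 6 2)
  after r': (1 5 4)(2 7)(3 8)
  after r': (1 5 4 7 6 3 2 8)

g r' r'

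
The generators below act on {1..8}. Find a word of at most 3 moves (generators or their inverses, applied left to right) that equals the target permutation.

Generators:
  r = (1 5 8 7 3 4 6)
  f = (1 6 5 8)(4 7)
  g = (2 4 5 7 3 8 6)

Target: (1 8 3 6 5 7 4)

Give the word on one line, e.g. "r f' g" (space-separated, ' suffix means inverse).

r r

  after r: (1 5 8 7 3 4 6)
  after r: (1 8 3 6 5 7 4)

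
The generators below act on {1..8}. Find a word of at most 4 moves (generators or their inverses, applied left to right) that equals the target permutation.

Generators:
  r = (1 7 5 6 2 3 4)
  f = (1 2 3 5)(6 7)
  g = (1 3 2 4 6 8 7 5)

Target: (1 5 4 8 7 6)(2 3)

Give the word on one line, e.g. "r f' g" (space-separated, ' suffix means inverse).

  after g: (1 3 2 4 6 8 7 5)
  after g: (1 2 6 7)(3 4 8 5)
  after r: (1 3)(4 8 6 5)
  after f: (1 5 4 8 7 6)(2 3)

g g r f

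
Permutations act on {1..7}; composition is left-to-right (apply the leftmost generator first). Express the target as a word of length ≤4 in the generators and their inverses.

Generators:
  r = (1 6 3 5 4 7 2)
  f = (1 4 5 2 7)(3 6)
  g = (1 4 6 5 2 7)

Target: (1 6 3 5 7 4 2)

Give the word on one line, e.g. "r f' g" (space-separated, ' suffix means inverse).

f g

  after f: (1 4 5 2 7)(3 6)
  after g: (1 6 3 5 7 4 2)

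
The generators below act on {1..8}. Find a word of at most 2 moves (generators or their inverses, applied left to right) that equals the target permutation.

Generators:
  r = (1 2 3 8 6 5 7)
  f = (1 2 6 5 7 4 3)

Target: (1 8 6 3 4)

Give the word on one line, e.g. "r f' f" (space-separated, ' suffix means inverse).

f' r

  after f': (1 3 4 7 5 6 2)
  after r: (1 8 6 3 4)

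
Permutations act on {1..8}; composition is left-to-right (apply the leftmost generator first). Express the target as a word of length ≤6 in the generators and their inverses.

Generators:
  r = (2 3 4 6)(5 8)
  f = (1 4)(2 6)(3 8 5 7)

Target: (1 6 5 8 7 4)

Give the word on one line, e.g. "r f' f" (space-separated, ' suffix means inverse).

f r f' f'

  after f: (1 4)(2 6)(3 8 5 7)
  after r: (1 6 3 5 7 4)
  after f': (1 2 6 7)(3 8)
  after f': (1 6 5 8 7 4)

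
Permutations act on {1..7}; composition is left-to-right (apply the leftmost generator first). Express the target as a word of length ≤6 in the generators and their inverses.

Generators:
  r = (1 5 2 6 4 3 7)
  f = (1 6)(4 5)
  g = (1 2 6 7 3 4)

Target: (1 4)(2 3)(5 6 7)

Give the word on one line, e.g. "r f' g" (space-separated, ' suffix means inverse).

  after f: (1 6)(4 5)
  after r': (1 2 5 6 7 3 4)
  after g: (1 6 3)(2 5 7 4)
  after f: (2 4)(3 6)(5 7)
  after g': (1 4)(2 3)(5 6 7)

f r' g f g'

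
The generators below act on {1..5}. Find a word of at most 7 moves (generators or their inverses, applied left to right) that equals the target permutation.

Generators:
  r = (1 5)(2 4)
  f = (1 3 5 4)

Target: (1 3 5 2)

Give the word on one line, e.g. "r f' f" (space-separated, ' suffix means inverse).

  after r: (1 5)(2 4)
  after f: (1 4 2)(3 5)
  after f: (2 3 4)
  after f: (1 3)(2 5 4)
  after r': (1 3 5 2)

r f f f r'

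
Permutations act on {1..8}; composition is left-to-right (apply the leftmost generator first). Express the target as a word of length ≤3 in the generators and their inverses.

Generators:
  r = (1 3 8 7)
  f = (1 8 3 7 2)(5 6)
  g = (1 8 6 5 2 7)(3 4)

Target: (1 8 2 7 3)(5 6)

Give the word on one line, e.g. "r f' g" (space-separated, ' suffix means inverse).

r f r'

  after r: (1 3 8 7)
  after f: (1 7 8 2)(5 6)
  after r': (1 8 2 7 3)(5 6)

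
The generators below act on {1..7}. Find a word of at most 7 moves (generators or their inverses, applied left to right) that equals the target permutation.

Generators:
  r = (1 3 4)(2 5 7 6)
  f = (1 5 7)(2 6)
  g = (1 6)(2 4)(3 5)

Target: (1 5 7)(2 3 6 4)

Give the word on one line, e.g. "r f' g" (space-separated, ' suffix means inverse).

  after r: (1 3 4)(2 5 7 6)
  after g': (1 5 7)(2 3)(4 6)
  after f: (1 7 5)(2 3 6 4)
  after f: (2 3)(4 6)
  after f: (1 5 7)(2 3 6 4)

r g' f f f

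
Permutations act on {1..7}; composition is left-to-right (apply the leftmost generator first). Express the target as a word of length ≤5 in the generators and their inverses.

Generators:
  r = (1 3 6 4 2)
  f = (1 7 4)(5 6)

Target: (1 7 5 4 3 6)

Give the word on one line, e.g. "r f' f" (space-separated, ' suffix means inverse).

f' r f' r f

  after f': (1 4 7)(5 6)
  after r: (1 2)(3 6 5 4 7)
  after f': (1 2 4)(3 5 7)
  after r: (3 5 7 6 4)
  after f: (1 7 5 4 3 6)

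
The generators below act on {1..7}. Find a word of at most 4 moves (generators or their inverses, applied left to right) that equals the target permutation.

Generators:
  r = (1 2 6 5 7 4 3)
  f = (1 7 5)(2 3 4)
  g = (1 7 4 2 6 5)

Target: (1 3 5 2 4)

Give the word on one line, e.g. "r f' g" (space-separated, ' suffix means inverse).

r f g' g'

  after r: (1 2 6 5 7 4 3)
  after f: (1 3 7 2 6)
  after g': (1 3)(4 7)(5 6)
  after g': (1 3 5 2 4)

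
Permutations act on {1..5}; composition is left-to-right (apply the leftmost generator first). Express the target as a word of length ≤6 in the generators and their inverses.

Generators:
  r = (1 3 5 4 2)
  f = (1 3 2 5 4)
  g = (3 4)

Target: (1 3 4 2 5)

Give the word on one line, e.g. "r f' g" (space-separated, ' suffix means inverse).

  after f': (1 4 5 2 3)
  after f': (1 5 3 4 2)
  after r: (1 4)(2 3)
  after f: (3 5 4)
  after f: (1 3 4 2 5)

f' f' r f f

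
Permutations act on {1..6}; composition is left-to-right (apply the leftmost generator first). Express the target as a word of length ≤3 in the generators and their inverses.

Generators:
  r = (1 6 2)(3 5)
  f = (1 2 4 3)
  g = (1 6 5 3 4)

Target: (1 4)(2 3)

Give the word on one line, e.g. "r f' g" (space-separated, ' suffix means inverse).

f' f'

  after f': (1 3 4 2)
  after f': (1 4)(2 3)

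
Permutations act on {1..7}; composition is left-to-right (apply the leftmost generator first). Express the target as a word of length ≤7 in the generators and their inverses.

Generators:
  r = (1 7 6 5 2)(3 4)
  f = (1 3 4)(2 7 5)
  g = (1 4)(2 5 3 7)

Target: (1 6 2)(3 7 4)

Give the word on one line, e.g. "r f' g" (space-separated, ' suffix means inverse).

  after g': (1 4)(2 7 3 5)
  after f': (1 3 7)
  after f': (2 5 7 4 3)
  after r: (1 7 3)(5 6)
  after r: (1 6 2)(3 7 4)

g' f' f' r r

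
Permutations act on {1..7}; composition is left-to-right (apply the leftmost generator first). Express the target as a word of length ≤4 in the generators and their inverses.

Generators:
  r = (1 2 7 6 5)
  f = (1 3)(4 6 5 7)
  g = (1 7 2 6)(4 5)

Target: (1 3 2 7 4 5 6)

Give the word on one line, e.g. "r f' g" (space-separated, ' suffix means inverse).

  after f: (1 3)(4 6 5 7)
  after r: (1 3 2 7 4 5 6)

f r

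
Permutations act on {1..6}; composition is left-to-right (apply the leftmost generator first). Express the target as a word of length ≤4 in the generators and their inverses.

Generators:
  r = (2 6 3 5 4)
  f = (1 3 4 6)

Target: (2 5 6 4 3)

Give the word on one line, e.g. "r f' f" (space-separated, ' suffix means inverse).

r r r

  after r: (2 6 3 5 4)
  after r: (2 3 4 6 5)
  after r: (2 5 6 4 3)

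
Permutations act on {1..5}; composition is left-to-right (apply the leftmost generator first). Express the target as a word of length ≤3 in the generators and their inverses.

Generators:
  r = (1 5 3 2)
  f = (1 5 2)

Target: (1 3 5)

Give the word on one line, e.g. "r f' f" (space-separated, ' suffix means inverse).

r r f

  after r: (1 5 3 2)
  after r: (1 3)(2 5)
  after f: (1 3 5)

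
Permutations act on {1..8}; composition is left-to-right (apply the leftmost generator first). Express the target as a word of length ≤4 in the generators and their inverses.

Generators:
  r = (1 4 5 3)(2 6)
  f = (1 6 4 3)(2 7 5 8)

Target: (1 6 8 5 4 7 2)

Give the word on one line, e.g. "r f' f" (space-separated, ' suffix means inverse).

  after r: (1 4 5 3)(2 6)
  after f': (1 6 8 5 4 7 2)

r f'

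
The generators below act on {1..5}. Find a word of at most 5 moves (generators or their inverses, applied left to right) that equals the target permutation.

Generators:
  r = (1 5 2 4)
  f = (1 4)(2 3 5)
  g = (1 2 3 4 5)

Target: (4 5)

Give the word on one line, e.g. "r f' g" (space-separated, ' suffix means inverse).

g' g' r f' r

  after g': (1 5 4 3 2)
  after g': (1 4 2 5 3)
  after r: (3 5)
  after f': (1 4)(2 5)
  after r: (4 5)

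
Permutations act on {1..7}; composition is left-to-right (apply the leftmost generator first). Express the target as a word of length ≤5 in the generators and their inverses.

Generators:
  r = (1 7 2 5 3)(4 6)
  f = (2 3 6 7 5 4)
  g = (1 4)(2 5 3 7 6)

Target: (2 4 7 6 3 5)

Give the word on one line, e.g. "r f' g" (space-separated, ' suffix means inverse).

r' g r'

  after r': (1 3 5 2 7)(4 6)
  after g: (1 7 4 2 6)
  after r': (2 4 7 6 3 5)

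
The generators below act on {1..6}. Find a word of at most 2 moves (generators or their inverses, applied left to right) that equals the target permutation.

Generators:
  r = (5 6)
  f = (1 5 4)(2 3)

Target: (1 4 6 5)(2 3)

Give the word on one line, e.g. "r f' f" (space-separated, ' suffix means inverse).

  after f': (1 4 5)(2 3)
  after r: (1 4 6 5)(2 3)

f' r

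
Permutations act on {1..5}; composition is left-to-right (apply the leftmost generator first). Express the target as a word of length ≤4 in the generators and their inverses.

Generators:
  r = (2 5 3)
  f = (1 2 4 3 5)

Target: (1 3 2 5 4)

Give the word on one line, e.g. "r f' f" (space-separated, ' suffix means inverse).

  after r: (2 5 3)
  after f: (1 2)(3 4)
  after r: (1 5 3 4 2)
  after f': (1 3 2 5 4)

r f r f'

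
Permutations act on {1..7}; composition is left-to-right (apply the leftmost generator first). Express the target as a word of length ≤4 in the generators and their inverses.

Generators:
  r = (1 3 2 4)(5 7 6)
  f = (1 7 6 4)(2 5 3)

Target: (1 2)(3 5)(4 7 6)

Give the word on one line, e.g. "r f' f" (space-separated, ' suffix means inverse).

r' r' r' f

  after r': (1 4 2 3)(5 6 7)
  after r': (1 2)(3 4)(5 7 6)
  after r': (1 3 2 4)
  after f: (1 2)(3 5)(4 7 6)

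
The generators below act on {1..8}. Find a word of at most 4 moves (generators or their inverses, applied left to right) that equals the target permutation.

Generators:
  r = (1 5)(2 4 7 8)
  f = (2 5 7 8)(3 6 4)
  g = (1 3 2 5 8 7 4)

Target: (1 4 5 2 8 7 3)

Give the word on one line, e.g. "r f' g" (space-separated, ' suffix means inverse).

r r g'

  after r: (1 5)(2 4 7 8)
  after r: (2 7)(4 8)
  after g': (1 4 5 2 8 7 3)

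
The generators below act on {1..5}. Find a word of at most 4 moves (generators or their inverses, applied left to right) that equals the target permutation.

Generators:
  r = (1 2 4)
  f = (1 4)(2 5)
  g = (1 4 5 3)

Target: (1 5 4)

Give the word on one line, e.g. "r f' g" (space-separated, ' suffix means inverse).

  after r: (1 2 4)
  after f: (1 5 2)
  after r: (1 5 4)

r f r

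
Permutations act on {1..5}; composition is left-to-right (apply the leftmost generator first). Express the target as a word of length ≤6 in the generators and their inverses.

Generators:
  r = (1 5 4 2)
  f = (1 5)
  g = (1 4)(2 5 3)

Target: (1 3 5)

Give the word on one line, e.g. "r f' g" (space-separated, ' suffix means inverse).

r g r f

  after r: (1 5 4 2)
  after g: (1 3 2 4 5)
  after r: (1 3)
  after f: (1 3 5)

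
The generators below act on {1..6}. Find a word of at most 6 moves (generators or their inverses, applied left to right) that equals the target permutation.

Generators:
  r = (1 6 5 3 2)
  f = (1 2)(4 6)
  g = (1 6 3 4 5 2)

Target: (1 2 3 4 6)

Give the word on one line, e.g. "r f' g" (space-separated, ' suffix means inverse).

g' f' g r' f'

  after g': (1 2 5 4 3 6)
  after f': (2 5 6)(3 4)
  after g: (1 6)(3 5)
  after r': (2 3 6)
  after f': (1 2 3 4 6)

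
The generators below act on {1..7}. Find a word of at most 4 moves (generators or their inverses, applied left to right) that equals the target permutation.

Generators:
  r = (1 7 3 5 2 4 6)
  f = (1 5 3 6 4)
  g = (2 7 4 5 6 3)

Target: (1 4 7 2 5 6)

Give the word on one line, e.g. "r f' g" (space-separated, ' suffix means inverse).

  after g': (2 3 6 5 4 7)
  after f': (1 4 7 2 5 6)

g' f'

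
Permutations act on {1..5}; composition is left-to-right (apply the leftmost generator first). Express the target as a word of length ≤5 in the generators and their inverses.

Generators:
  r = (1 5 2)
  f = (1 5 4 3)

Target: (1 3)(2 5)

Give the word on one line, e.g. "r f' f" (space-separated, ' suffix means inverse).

  after f: (1 5 4 3)
  after r': (2 5 4 3)
  after f': (1 3 2)
  after r: (1 3)(2 5)

f r' f' r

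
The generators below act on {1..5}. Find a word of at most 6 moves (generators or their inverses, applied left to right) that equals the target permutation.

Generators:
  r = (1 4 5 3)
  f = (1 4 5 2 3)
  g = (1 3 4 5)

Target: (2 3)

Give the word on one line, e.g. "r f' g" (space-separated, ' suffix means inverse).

  after f': (1 3 2 5 4)
  after r': (1 5)(2 4 3)
  after r': (1 4 5 3 2)
  after r': (2 3)

f' r' r' r'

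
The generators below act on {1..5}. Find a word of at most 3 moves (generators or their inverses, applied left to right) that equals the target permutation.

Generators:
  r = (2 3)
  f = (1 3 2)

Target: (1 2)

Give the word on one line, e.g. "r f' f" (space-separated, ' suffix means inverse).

  after f: (1 3 2)
  after r: (1 2)

f r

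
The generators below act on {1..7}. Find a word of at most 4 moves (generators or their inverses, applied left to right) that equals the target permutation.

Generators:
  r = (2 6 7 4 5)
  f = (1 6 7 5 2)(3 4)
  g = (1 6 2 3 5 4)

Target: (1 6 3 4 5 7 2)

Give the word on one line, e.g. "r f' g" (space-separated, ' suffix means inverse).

g g f f

  after g: (1 6 2 3 5 4)
  after g: (1 2 5)(3 4 6)
  after f: (4 7 5 6)
  after f: (1 6 3 4 5 7 2)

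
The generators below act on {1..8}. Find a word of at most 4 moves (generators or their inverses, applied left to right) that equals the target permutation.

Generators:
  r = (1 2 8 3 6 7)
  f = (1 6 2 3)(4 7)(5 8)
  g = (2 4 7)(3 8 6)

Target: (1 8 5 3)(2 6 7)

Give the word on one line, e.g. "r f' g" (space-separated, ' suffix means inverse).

f g g

  after f: (1 6 2 3)(4 7)(5 8)
  after g: (1 3)(2 8 5 6 4)
  after g: (1 8 5 3)(2 6 7)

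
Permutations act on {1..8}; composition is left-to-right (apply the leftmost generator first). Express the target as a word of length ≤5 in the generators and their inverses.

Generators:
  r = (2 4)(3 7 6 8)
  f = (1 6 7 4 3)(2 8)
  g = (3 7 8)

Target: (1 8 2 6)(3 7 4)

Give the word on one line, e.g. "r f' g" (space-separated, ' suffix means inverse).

r' r' f r' g

  after r': (2 4)(3 8 6 7)
  after r': (3 6)(7 8)
  after f: (1 6)(2 8 4 3 7)
  after r': (1 7 4 8 2 6)
  after g: (1 8 2 6)(3 7 4)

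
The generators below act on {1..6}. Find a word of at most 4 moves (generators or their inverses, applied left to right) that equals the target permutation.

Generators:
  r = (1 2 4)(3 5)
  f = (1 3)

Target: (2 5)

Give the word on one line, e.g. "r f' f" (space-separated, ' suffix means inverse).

r' f r

  after r': (1 4 2)(3 5)
  after f: (1 4 2 3 5)
  after r: (2 5)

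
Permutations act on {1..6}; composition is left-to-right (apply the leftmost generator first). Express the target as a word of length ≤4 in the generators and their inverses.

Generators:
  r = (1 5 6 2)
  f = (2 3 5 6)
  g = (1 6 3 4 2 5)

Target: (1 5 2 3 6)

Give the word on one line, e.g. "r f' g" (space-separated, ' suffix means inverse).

  after f: (2 3 5 6)
  after r: (1 5 2 3 6)

f r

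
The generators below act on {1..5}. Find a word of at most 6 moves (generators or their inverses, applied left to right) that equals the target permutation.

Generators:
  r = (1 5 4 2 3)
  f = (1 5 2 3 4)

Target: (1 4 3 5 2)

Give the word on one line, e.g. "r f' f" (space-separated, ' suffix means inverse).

f r r r f

  after f: (1 5 2 3 4)
  after r: (1 4 5 3 2)
  after r: (1 2 5)
  after r: (1 3)(2 4)
  after f: (1 4 3 5 2)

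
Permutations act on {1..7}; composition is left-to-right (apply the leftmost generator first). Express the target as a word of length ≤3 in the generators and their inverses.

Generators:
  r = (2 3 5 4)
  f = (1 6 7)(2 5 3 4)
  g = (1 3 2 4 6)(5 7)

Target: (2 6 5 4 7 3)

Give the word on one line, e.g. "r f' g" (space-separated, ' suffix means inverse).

r f g

  after r: (2 3 5 4)
  after f: (1 6 7)(2 4 5)
  after g: (2 6 5 4 7 3)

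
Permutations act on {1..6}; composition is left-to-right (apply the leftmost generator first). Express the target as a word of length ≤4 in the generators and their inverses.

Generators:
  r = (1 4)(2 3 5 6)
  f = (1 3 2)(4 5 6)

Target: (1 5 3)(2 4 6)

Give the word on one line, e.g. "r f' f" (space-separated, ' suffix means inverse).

r f' r'

  after r: (1 4)(2 3 5 6)
  after f': (1 6 3 4 2)
  after r': (1 5 3)(2 4 6)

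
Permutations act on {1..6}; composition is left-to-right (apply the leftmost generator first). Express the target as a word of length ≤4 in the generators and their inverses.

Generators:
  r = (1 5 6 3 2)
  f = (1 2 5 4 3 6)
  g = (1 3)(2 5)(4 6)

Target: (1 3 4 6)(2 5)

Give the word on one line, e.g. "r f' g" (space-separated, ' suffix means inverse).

r f f

  after r: (1 5 6 3 2)
  after f: (1 4 3 5)
  after f: (1 3 4 6)(2 5)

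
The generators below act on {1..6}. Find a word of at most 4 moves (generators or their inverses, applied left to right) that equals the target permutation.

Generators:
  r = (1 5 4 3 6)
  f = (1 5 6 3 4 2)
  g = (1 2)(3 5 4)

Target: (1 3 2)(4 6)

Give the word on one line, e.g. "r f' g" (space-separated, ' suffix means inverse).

r r g

  after r: (1 5 4 3 6)
  after r: (1 4 6 5 3)
  after g: (1 3 2)(4 6)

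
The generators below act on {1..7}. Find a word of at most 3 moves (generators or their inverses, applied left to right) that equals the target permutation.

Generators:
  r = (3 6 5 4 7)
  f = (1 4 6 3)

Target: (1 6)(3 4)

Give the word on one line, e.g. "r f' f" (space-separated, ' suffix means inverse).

f' f'

  after f': (1 3 6 4)
  after f': (1 6)(3 4)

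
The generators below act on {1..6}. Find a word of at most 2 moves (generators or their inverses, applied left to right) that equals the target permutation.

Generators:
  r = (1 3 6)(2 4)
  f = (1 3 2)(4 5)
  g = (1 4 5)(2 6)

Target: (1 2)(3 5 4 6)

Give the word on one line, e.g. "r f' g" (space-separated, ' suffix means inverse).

  after r': (1 6 3)(2 4)
  after g': (1 2)(3 5 4 6)

r' g'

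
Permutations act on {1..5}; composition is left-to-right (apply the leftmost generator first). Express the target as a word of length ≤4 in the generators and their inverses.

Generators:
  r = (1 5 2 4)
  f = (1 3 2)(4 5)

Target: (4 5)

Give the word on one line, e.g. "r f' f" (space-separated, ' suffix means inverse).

  after f: (1 3 2)(4 5)
  after f: (1 2 3)
  after f: (4 5)

f f f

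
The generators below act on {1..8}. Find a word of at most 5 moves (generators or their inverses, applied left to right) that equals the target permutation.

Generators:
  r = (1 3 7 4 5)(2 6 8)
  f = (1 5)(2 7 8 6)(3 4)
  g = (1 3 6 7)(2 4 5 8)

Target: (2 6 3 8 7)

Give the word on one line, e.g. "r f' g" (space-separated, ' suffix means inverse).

  after r: (1 3 7 4 5)(2 6 8)
  after f': (1 4)(2 8 6 7 3)
  after r: (1 5)(3 6 4)
  after f': (2 6 3 8 7)

r f' r f'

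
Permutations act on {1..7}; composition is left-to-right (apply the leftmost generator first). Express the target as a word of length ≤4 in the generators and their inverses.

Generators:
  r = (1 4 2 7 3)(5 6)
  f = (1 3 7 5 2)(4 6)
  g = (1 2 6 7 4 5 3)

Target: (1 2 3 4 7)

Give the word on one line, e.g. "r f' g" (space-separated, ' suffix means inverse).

r r

  after r: (1 4 2 7 3)(5 6)
  after r: (1 2 3 4 7)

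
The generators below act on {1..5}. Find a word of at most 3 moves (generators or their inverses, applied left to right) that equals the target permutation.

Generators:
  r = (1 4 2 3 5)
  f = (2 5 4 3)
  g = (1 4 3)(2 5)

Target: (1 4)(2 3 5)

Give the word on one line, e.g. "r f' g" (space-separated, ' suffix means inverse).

r' f

  after r': (1 5 3 2 4)
  after f: (1 4)(2 3 5)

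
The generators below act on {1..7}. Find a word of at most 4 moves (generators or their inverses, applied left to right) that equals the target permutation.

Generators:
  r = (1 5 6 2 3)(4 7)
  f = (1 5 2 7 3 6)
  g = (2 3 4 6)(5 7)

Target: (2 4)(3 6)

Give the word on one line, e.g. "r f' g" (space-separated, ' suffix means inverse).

  after g: (2 3 4 6)(5 7)
  after g: (2 4)(3 6)

g g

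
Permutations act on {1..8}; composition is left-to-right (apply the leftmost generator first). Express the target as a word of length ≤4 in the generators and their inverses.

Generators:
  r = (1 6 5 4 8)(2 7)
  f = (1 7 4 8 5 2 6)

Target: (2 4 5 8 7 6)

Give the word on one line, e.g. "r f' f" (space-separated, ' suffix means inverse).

  after r: (1 6 5 4 8)(2 7)
  after f: (2 4 5 8 7 6)

r f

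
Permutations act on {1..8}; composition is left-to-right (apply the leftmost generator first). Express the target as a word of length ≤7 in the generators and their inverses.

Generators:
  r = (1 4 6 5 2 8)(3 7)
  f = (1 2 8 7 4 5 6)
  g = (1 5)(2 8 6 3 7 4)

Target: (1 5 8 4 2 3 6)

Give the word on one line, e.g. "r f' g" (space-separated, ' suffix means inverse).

  after g: (1 5)(2 8 6 3 7 4)
  after f: (1 6 3 4 8)(2 7 5)
  after r': (1 4 2 3)(6 7)
  after g: (1 2 7 3 5)(4 8 6)
  after r': (1 5 8 4 2 3 6)

g f r' g r'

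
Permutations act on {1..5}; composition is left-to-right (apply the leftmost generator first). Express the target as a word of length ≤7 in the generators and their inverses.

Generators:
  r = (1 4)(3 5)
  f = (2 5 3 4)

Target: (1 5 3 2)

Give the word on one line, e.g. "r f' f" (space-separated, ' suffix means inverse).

f r' f r' f

  after f: (2 5 3 4)
  after r': (1 4 2 3)
  after f: (1 2 4 5 3)
  after r': (1 2)(3 4)
  after f: (1 5 3 2)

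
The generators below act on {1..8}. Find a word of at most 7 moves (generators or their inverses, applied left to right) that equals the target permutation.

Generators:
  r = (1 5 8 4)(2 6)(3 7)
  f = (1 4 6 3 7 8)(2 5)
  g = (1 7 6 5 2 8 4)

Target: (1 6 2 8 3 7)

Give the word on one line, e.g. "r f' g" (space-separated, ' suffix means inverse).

  after g: (1 7 6 5 2 8 4)
  after f': (1 3 6 2 7 4 8)
  after g: (1 3 5 2 6 8 7)
  after r': (1 7 4 8 3)(5 6)
  after g: (1 6 2 8 3 7)

g f' g r' g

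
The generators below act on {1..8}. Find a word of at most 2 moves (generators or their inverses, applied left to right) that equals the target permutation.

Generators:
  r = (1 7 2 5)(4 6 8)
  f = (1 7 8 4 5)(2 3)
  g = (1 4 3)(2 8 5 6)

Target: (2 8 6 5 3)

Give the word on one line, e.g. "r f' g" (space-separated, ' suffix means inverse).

r' f

  after r': (1 5 2 7)(4 8 6)
  after f: (2 8 6 5 3)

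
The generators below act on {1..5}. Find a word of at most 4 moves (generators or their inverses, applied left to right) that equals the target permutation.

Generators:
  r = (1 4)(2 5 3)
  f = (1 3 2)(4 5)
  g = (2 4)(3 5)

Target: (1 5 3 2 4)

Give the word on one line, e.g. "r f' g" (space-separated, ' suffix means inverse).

  after f': (1 2 3)(4 5)
  after g': (1 4 3)(2 5)
  after f': (1 5 3 2 4)

f' g' f'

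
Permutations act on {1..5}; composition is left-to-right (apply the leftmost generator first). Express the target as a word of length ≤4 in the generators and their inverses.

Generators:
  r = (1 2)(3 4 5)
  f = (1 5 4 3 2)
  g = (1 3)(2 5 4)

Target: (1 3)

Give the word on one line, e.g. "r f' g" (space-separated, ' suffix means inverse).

g g g

  after g: (1 3)(2 5 4)
  after g: (2 4 5)
  after g: (1 3)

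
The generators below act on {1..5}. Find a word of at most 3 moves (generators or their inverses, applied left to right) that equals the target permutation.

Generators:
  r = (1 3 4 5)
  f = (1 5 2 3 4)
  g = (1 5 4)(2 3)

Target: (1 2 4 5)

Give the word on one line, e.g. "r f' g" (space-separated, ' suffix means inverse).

r g r

  after r: (1 3 4 5)
  after g: (1 2 3)
  after r: (1 2 4 5)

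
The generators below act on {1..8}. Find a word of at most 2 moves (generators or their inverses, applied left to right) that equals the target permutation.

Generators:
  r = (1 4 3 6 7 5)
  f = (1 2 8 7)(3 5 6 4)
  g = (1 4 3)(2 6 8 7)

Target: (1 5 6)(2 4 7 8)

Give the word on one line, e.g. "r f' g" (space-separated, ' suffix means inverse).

  after f': (1 7 8 2)(3 4 6 5)
  after r: (1 5 6)(2 4 7 8)

f' r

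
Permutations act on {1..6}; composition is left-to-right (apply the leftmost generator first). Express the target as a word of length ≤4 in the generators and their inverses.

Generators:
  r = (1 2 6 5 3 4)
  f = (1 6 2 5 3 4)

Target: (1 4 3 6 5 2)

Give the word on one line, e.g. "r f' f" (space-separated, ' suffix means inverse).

r' f' r

  after r': (1 4 3 5 6 2)
  after f': (1 3 2 4 5)
  after r: (1 4 3 6 5 2)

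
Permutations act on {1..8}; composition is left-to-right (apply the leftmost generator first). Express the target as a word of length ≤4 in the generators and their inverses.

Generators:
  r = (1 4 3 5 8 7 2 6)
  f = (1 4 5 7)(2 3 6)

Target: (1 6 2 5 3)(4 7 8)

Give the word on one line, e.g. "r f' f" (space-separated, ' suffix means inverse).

  after r': (1 6 2 7 8 5 3 4)
  after f: (1 2)(3 5 6)(7 8)
  after f: (1 3 7 8)(2 4 5)
  after f: (1 6 2 5 3)(4 7 8)

r' f f f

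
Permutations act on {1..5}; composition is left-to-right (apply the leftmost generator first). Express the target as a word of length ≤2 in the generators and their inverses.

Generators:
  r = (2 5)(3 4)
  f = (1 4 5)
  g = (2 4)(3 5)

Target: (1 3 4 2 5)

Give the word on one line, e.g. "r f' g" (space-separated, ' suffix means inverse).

  after f: (1 4 5)
  after r': (1 3 4 2 5)

f r'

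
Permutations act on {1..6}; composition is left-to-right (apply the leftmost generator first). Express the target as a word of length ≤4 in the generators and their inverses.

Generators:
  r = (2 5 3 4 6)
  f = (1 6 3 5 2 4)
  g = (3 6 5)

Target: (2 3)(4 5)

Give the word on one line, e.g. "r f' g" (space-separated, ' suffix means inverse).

g' r' g'

  after g': (3 5 6)
  after r': (2 6 5 4 3)
  after g': (2 3)(4 5)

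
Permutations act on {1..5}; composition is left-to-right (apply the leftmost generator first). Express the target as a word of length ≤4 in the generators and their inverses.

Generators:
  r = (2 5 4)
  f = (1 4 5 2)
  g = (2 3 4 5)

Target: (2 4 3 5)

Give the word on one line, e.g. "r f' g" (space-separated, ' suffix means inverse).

r g r'

  after r: (2 5 4)
  after g: (3 4)
  after r': (2 4 3 5)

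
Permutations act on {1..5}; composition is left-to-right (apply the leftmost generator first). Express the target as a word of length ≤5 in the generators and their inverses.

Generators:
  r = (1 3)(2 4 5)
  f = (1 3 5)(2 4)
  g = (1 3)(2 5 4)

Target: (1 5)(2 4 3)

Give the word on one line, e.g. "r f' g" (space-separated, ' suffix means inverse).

f g f'

  after f: (1 3 5)(2 4)
  after g: (3 4 5)
  after f': (1 5)(2 4 3)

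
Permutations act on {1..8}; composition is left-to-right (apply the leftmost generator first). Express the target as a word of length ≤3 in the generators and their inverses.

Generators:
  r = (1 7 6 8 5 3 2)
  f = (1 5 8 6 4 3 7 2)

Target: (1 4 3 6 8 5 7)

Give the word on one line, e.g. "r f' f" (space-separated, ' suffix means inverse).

f' r' f'

  after f': (1 2 7 3 4 6 8 5)
  after r': (1 3 4 7 5 2)
  after f': (1 4 3 6 8 5 7)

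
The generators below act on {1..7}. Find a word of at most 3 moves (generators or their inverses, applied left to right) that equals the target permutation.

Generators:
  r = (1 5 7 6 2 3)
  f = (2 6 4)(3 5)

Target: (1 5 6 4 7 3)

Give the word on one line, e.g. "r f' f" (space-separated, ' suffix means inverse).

f' r' f

  after f': (2 4 6)(3 5)
  after r': (1 3)(2 4 7 5)
  after f: (1 5 6 4 7 3)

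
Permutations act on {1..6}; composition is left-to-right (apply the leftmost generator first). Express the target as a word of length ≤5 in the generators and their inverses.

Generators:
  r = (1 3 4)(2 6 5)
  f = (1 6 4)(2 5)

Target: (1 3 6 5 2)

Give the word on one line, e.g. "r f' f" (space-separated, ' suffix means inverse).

r f f

  after r: (1 3 4)(2 6 5)
  after f: (1 3)(2 4 6)
  after f: (1 3 6 5 2)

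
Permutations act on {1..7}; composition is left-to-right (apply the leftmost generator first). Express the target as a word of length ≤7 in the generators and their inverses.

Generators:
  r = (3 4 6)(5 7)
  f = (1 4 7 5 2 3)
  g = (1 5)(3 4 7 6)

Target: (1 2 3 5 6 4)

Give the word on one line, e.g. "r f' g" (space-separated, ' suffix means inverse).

  after r': (3 6 4)(5 7)
  after g: (1 5 6 7)
  after f: (1 2 3)(4 7)(5 6)
  after r: (1 2 4 5 3)(6 7)
  after g': (1 2 3 5 6 4)

r' g f r g'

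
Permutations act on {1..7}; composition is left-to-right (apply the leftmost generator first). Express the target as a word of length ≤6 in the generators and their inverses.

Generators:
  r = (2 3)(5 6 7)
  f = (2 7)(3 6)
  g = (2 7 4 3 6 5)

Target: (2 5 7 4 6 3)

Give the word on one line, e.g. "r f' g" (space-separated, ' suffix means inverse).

g r' r' f'

  after g: (2 7 4 3 6 5)
  after r': (2 6 7 4)(3 5)
  after r': (2 5)(3 7 4)
  after f': (2 5 7 4 6 3)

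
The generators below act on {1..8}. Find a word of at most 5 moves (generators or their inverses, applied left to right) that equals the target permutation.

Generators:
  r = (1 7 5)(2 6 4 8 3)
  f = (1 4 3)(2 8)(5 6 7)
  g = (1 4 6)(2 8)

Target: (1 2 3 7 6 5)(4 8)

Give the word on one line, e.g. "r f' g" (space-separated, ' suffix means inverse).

  after f: (1 4 3)(2 8)(5 6 7)
  after r: (1 8 6 5 4 2 3 7)
  after g': (1 2 3 7 6 5)(4 8)

f r g'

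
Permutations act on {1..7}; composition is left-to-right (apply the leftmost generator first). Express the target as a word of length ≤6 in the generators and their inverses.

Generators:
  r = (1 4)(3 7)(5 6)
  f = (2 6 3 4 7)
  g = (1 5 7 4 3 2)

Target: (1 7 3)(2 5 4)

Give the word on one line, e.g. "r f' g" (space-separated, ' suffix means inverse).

g r r g

  after g: (1 5 7 4 3 2)
  after r: (1 6 5 3 2 4 7)
  after r: (1 5 7 4 3 2)
  after g: (1 7 3)(2 5 4)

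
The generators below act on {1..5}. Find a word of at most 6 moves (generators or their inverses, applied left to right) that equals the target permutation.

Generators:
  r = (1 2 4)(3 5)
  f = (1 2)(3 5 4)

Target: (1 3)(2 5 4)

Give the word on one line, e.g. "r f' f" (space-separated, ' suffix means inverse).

r' f r f f

  after r': (1 4 2)(3 5)
  after f: (1 3 4)
  after r: (1 5 3)(2 4)
  after f: (1 4)(2 3)
  after f: (1 3)(2 5 4)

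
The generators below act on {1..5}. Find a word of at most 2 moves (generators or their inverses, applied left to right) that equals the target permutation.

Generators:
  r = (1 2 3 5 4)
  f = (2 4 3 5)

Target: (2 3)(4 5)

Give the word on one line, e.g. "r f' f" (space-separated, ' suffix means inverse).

f f

  after f: (2 4 3 5)
  after f: (2 3)(4 5)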